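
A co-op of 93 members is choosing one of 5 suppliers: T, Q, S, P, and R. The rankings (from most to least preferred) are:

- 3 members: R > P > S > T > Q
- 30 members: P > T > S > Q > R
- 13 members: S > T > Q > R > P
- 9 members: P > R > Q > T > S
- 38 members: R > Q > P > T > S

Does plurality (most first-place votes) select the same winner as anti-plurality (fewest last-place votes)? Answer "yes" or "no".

Plurality — first-place votes: T 0, Q 0, S 13, P 39, R 41. Winner: R.
Anti-plurality — last-place votes: T 0, Q 3, S 47, P 13, R 30. Winner: T.
The two methods disagree.

no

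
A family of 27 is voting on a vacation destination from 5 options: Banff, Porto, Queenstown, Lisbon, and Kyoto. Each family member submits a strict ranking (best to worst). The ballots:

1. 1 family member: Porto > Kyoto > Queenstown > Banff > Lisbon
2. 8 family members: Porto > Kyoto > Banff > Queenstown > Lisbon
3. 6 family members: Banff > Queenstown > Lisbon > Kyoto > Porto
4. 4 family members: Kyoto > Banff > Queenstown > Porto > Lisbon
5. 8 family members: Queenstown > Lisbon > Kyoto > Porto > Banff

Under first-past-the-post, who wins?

Porto

First-place votes: Banff 6, Porto 9, Queenstown 8, Lisbon 0, Kyoto 4.
Porto has the most first-place votes.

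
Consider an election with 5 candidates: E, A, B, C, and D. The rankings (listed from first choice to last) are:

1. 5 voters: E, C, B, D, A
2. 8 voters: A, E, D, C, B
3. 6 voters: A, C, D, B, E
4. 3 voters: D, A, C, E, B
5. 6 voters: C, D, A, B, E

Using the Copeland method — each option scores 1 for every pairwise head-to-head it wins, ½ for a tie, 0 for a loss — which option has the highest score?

A

E: beats B; loses to A, C, and D → score 1.
A: beats E, B, and C; ties D → score 3.5.
B: loses to E, A, C, and D → score 0.
C: beats E, B, and D; loses to A → score 3.
D: beats E and B; ties A; loses to C → score 2.5.
A has the best pairwise record.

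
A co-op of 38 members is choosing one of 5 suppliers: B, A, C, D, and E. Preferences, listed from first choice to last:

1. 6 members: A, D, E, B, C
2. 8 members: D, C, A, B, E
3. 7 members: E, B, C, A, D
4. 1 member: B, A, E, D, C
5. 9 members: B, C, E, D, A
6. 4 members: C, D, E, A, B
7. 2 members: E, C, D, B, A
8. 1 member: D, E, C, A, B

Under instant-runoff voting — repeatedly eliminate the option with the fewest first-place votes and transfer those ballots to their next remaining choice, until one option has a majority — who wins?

D

Round 1: B 10, A 6, C 4, D 9, E 9. Eliminate C.
Round 2: B 10, A 6, D 13, E 9. Eliminate A.
Round 3: B 10, D 19, E 9. Eliminate E.
Round 4: B 17, D 21. D has a majority.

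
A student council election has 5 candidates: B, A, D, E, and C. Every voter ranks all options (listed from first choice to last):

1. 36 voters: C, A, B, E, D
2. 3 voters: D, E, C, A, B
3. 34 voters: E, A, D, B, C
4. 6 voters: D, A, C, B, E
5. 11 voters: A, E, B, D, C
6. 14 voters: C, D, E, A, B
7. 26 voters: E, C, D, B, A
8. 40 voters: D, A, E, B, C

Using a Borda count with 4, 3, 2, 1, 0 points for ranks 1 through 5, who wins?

B: 36·2 + 3·0 + 34·1 + 6·1 + 11·2 + 14·0 + 26·1 + 40·1 = 200
A: 36·3 + 3·1 + 34·3 + 6·3 + 11·4 + 14·1 + 26·0 + 40·3 = 409
D: 36·0 + 3·4 + 34·2 + 6·4 + 11·1 + 14·3 + 26·2 + 40·4 = 369
E: 36·1 + 3·3 + 34·4 + 6·0 + 11·3 + 14·2 + 26·4 + 40·2 = 426
C: 36·4 + 3·2 + 34·0 + 6·2 + 11·0 + 14·4 + 26·3 + 40·0 = 296
E has the highest Borda score (426).

E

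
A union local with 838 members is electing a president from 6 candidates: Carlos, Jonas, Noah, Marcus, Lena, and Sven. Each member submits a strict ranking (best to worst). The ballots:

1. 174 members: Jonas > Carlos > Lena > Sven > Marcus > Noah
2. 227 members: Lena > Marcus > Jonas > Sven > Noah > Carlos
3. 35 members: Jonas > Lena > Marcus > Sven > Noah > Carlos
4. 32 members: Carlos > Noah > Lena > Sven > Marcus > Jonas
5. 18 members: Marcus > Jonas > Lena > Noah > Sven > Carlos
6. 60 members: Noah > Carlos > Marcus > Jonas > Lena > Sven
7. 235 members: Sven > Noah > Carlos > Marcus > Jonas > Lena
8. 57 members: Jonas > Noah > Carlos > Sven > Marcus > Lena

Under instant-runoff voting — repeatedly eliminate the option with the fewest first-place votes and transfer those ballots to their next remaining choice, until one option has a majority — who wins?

Jonas

Round 1: Carlos 32, Jonas 266, Noah 60, Marcus 18, Lena 227, Sven 235. Eliminate Marcus.
Round 2: Carlos 32, Jonas 284, Noah 60, Lena 227, Sven 235. Eliminate Carlos.
Round 3: Jonas 284, Noah 92, Lena 227, Sven 235. Eliminate Noah.
Round 4: Jonas 344, Lena 259, Sven 235. Eliminate Sven.
Round 5: Jonas 579, Lena 259. Jonas has a majority.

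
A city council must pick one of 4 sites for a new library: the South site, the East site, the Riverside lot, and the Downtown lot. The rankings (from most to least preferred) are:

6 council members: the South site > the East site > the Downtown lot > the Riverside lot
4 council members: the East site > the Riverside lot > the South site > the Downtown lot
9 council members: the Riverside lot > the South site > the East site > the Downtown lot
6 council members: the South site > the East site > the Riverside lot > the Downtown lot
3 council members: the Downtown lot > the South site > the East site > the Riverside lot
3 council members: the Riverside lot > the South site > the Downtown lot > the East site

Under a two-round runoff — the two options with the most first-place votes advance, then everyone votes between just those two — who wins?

Round 1 first-place votes: the South site 12, the East site 4, the Riverside lot 12, the Downtown lot 3.
the South site and the Riverside lot advance.
Runoff: the South site is preferred to the Riverside lot by 15 voters; the Riverside lot by 16.
the Riverside lot wins the runoff.

the Riverside lot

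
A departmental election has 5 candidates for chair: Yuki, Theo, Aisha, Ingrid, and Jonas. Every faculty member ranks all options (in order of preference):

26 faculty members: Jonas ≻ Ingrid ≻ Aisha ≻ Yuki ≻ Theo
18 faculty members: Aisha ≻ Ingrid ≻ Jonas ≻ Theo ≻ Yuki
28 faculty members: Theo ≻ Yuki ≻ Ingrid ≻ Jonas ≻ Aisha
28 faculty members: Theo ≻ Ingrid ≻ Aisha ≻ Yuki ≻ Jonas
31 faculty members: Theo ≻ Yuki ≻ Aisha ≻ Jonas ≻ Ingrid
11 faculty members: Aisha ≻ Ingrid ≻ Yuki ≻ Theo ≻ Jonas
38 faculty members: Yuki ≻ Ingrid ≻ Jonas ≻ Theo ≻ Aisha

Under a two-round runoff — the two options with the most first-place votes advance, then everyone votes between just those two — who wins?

Round 1 first-place votes: Yuki 38, Theo 87, Aisha 29, Ingrid 0, Jonas 26.
Theo and Yuki advance.
Runoff: Theo is preferred to Yuki by 105 voters; Yuki by 75.
Theo wins the runoff.

Theo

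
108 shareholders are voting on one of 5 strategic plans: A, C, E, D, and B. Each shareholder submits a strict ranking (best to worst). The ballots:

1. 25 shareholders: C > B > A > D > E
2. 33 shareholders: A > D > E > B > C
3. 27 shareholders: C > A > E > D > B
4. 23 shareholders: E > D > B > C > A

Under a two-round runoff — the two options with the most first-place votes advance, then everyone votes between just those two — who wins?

Round 1 first-place votes: A 33, C 52, E 23, D 0, B 0.
C and A advance.
Runoff: C is preferred to A by 75 voters; A by 33.
C wins the runoff.

C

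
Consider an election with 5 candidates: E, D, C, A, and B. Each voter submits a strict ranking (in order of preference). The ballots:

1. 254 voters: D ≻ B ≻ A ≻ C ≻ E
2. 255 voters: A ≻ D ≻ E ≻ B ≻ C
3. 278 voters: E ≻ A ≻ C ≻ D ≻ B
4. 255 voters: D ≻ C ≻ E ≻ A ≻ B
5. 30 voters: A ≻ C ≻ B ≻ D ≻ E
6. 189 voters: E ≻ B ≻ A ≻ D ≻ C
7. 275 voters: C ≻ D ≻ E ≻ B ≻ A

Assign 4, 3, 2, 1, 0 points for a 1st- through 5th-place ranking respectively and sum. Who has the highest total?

D

E: 254·0 + 255·2 + 278·4 + 255·2 + 30·0 + 189·4 + 275·2 = 3438
D: 254·4 + 255·3 + 278·1 + 255·4 + 30·1 + 189·1 + 275·3 = 4123
C: 254·1 + 255·0 + 278·2 + 255·3 + 30·3 + 189·0 + 275·4 = 2765
A: 254·2 + 255·4 + 278·3 + 255·1 + 30·4 + 189·2 + 275·0 = 3115
B: 254·3 + 255·1 + 278·0 + 255·0 + 30·2 + 189·3 + 275·1 = 1919
D has the highest Borda score (4123).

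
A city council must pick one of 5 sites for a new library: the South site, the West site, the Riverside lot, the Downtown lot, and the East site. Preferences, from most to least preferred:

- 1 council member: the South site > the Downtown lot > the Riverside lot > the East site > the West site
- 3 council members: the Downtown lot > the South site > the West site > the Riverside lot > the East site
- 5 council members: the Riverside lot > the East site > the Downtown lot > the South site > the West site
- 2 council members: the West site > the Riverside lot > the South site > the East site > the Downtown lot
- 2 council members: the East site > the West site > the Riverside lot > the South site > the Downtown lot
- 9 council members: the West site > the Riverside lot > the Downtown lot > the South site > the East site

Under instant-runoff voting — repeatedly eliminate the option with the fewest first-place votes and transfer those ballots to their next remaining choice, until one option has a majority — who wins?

Round 1: the South site 1, the West site 11, the Riverside lot 5, the Downtown lot 3, the East site 2. Eliminate the South site.
Round 2: the West site 11, the Riverside lot 5, the Downtown lot 4, the East site 2. Eliminate the East site.
Round 3: the West site 13, the Riverside lot 5, the Downtown lot 4. The West site has a majority.

the West site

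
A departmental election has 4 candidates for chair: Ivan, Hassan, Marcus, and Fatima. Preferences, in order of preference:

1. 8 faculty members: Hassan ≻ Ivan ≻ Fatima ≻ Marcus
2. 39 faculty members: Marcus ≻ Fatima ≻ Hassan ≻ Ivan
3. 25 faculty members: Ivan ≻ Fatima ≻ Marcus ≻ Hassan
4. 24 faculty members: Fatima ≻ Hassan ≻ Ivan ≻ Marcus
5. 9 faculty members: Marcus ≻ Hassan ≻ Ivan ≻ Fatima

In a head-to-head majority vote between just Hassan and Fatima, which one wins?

Fatima

Voters preferring Hassan to Fatima: 17; preferring Fatima to Hassan: 88.
Fatima wins the head-to-head.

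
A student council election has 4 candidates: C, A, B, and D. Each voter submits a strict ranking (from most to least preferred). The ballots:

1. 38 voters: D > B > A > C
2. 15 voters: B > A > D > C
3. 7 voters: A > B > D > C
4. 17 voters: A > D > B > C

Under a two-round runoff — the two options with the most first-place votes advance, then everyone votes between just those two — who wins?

Round 1 first-place votes: C 0, A 24, B 15, D 38.
D and A advance.
Runoff: D is preferred to A by 38 voters; A by 39.
A wins the runoff.

A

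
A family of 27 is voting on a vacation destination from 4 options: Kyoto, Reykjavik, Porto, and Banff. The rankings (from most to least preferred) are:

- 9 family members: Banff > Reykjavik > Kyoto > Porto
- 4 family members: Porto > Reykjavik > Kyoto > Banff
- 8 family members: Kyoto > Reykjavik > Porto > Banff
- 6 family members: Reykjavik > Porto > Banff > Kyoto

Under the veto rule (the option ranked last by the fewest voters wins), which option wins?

Last-place votes: Kyoto 6, Reykjavik 0, Porto 9, Banff 12.
Reykjavik is ranked last by the fewest voters, so Reykjavik wins.

Reykjavik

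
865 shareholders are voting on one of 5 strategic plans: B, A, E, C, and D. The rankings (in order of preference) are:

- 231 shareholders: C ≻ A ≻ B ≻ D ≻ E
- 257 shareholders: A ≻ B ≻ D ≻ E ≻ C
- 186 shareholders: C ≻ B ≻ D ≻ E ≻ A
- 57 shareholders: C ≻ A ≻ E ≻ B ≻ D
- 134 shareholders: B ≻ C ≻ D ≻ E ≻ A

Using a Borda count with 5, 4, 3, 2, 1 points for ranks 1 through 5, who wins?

B: 231·3 + 257·4 + 186·4 + 57·2 + 134·5 = 3249
A: 231·4 + 257·5 + 186·1 + 57·4 + 134·1 = 2757
E: 231·1 + 257·2 + 186·2 + 57·3 + 134·2 = 1556
C: 231·5 + 257·1 + 186·5 + 57·5 + 134·4 = 3163
D: 231·2 + 257·3 + 186·3 + 57·1 + 134·3 = 2250
B has the highest Borda score (3249).

B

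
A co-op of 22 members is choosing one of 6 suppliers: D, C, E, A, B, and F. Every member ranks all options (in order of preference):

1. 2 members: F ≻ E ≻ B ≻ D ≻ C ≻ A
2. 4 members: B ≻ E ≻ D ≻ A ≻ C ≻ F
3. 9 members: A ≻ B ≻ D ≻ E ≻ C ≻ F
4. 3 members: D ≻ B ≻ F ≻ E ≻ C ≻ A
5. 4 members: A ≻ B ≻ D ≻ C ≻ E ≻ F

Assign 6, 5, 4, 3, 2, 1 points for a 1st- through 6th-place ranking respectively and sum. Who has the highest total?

D: 2·3 + 4·4 + 9·4 + 3·6 + 4·4 = 92
C: 2·2 + 4·2 + 9·2 + 3·2 + 4·3 = 48
E: 2·5 + 4·5 + 9·3 + 3·3 + 4·2 = 74
A: 2·1 + 4·3 + 9·6 + 3·1 + 4·6 = 95
B: 2·4 + 4·6 + 9·5 + 3·5 + 4·5 = 112
F: 2·6 + 4·1 + 9·1 + 3·4 + 4·1 = 41
B has the highest Borda score (112).

B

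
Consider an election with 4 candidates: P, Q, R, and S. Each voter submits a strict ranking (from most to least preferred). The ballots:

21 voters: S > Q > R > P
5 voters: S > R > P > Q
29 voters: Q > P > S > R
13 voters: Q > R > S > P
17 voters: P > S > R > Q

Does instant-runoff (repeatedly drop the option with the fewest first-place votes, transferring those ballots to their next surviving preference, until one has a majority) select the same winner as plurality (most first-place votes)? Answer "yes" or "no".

Instant-runoff — R1 P 17, Q 42, R 0, S 26 (R out); R2 P 17, Q 42, S 26 (P out); R3 Q 42, S 43 (S winner). Winner: S.
Plurality — first-place votes: P 17, Q 42, R 0, S 26. Winner: Q.
The two methods disagree.

no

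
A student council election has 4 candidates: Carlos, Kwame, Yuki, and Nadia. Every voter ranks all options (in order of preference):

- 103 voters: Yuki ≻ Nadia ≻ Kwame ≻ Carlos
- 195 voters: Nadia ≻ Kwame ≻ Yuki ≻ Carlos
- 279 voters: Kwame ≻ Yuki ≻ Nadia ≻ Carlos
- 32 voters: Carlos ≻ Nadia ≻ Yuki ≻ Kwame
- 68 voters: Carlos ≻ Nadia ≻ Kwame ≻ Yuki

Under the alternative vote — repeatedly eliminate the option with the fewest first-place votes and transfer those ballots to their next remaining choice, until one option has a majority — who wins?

Nadia

Round 1: Carlos 100, Kwame 279, Yuki 103, Nadia 195. Eliminate Carlos.
Round 2: Kwame 279, Yuki 103, Nadia 295. Eliminate Yuki.
Round 3: Kwame 279, Nadia 398. Nadia has a majority.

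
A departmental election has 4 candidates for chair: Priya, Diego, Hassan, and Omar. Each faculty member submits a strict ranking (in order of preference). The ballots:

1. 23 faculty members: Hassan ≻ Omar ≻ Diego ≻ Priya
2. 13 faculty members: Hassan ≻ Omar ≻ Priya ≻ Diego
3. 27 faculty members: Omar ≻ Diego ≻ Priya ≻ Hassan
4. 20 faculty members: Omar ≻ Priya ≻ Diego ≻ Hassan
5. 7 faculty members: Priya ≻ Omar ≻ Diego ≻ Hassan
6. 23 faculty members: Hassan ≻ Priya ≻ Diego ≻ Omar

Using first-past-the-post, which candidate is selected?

Hassan

First-place votes: Priya 7, Diego 0, Hassan 59, Omar 47.
Hassan has the most first-place votes.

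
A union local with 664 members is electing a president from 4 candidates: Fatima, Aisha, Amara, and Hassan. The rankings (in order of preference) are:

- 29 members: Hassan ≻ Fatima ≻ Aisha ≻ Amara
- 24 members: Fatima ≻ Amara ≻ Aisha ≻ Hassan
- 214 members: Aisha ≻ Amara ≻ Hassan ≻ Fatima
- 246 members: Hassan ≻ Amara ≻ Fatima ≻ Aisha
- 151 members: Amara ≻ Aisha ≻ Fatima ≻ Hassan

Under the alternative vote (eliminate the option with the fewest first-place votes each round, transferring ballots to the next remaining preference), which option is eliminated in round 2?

Round 1: Fatima 24, Aisha 214, Amara 151, Hassan 275. Eliminate Fatima.
Round 2: Aisha 214, Amara 175, Hassan 275. Eliminate Amara.

Amara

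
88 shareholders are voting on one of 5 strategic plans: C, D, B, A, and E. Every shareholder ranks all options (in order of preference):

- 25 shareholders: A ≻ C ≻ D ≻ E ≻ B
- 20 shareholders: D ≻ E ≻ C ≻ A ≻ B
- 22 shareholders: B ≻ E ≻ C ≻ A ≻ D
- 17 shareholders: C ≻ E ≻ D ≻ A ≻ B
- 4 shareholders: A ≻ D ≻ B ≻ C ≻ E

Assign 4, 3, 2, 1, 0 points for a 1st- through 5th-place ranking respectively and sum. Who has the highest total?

C

C: 25·3 + 20·2 + 22·2 + 17·4 + 4·1 = 231
D: 25·2 + 20·4 + 22·0 + 17·2 + 4·3 = 176
B: 25·0 + 20·0 + 22·4 + 17·0 + 4·2 = 96
A: 25·4 + 20·1 + 22·1 + 17·1 + 4·4 = 175
E: 25·1 + 20·3 + 22·3 + 17·3 + 4·0 = 202
C has the highest Borda score (231).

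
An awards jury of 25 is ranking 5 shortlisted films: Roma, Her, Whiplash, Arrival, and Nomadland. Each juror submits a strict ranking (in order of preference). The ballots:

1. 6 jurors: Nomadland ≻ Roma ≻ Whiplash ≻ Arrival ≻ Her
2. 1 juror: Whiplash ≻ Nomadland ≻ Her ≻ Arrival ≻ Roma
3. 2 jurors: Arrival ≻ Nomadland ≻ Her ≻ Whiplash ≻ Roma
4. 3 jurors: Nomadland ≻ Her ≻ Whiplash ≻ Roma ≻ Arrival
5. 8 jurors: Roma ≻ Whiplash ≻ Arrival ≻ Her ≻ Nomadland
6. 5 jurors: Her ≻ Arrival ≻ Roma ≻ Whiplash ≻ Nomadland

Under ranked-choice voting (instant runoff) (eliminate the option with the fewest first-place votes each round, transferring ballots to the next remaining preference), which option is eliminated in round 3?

Round 1: Roma 8, Her 5, Whiplash 1, Arrival 2, Nomadland 9. Eliminate Whiplash.
Round 2: Roma 8, Her 5, Arrival 2, Nomadland 10. Eliminate Arrival.
Round 3: Roma 8, Her 5, Nomadland 12. Eliminate Her.

Her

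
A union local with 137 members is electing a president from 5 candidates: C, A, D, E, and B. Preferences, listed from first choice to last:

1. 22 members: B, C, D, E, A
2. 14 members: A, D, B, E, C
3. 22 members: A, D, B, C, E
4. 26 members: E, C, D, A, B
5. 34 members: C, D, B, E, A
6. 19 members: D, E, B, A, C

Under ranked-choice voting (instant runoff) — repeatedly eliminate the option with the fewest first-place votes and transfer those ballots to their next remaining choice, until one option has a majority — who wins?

Round 1: C 34, A 36, D 19, E 26, B 22. Eliminate D.
Round 2: C 34, A 36, E 45, B 22. Eliminate B.
Round 3: C 56, A 36, E 45. Eliminate A.
Round 4: C 78, E 59. C has a majority.

C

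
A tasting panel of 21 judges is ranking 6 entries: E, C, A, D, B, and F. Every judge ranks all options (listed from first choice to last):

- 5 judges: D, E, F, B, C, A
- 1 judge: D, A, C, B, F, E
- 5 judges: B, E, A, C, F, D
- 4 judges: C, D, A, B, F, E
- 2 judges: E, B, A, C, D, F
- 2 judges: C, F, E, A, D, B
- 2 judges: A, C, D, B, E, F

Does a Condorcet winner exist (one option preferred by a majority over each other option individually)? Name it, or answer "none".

Checking pairwise contests:
D beats E 12–9.
E beats C 12–9.
E beats A 14–7.
C beats D 15–6.
D beats B 14–7.
E beats F 14–7.
Every option loses at least one head-to-head, so there is no Condorcet winner.

none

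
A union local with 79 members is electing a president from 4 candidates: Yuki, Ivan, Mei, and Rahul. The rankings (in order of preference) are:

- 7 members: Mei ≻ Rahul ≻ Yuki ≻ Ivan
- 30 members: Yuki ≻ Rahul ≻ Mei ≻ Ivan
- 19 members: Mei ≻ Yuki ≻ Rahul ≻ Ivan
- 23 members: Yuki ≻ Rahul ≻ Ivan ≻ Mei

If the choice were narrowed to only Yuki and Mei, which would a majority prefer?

Yuki

Voters preferring Yuki to Mei: 53; preferring Mei to Yuki: 26.
Yuki wins the head-to-head.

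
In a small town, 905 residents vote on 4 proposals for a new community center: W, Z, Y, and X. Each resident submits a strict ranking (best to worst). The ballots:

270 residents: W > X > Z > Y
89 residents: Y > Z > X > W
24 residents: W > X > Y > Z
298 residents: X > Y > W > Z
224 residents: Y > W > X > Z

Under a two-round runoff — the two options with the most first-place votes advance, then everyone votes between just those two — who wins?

X

Round 1 first-place votes: W 294, Z 0, Y 313, X 298.
Y and X advance.
Runoff: Y is preferred to X by 313 voters; X by 592.
X wins the runoff.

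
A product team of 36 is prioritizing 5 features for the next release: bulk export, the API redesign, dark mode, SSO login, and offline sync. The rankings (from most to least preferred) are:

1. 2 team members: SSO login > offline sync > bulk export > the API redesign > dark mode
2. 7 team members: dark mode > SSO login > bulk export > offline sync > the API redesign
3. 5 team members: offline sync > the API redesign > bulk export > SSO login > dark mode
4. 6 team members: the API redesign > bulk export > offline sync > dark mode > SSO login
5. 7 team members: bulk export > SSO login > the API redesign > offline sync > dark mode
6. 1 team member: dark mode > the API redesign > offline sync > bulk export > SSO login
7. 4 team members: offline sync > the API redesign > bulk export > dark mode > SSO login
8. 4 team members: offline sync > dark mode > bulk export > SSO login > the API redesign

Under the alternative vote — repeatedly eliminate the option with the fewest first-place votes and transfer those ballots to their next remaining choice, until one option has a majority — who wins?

Round 1: bulk export 7, the API redesign 6, dark mode 8, SSO login 2, offline sync 13. Eliminate SSO login.
Round 2: bulk export 7, the API redesign 6, dark mode 8, offline sync 15. Eliminate the API redesign.
Round 3: bulk export 13, dark mode 8, offline sync 15. Eliminate dark mode.
Round 4: bulk export 20, offline sync 16. Bulk export has a majority.

bulk export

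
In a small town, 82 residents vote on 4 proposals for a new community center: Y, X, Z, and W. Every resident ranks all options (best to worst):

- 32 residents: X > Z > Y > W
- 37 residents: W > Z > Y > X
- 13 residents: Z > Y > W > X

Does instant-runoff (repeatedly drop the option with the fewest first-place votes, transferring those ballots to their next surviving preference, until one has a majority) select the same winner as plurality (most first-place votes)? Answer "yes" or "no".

Instant-runoff — R1 Y 0, X 32, Z 13, W 37 (Y out); R2 X 32, Z 13, W 37 (Z out); R3 X 32, W 50 (W winner). Winner: W.
Plurality — first-place votes: Y 0, X 32, Z 13, W 37. Winner: W.
The two methods agree.

yes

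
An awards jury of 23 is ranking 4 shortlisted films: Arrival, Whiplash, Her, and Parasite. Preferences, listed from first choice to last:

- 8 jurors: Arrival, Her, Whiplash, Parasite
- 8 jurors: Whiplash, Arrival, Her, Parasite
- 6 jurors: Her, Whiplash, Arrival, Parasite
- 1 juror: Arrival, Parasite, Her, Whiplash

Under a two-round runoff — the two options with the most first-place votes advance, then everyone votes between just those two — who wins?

Whiplash

Round 1 first-place votes: Arrival 9, Whiplash 8, Her 6, Parasite 0.
Arrival and Whiplash advance.
Runoff: Arrival is preferred to Whiplash by 9 voters; Whiplash by 14.
Whiplash wins the runoff.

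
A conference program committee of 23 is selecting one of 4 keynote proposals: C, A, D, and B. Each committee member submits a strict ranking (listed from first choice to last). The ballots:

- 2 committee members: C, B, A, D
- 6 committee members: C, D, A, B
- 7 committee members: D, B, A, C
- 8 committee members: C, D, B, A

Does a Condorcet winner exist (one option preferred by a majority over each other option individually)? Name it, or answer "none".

C

C vs A: 16–7 for C.
C vs D: 16–7 for C.
C vs B: 16–7 for C.
C beats every other option head-to-head.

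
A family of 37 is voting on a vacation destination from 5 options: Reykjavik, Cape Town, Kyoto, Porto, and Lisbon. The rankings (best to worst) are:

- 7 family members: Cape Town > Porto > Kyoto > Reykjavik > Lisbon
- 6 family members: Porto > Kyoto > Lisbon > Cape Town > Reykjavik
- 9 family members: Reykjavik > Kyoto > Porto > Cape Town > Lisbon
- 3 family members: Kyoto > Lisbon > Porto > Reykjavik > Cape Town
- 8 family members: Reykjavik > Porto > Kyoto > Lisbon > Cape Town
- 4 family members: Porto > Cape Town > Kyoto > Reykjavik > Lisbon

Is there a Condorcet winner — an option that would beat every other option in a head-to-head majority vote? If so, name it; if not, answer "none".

Porto vs Reykjavik: 20–17 for Porto.
Porto vs Cape Town: 30–7 for Porto.
Porto vs Kyoto: 25–12 for Porto.
Porto vs Lisbon: 34–3 for Porto.
Porto beats every other option head-to-head.

Porto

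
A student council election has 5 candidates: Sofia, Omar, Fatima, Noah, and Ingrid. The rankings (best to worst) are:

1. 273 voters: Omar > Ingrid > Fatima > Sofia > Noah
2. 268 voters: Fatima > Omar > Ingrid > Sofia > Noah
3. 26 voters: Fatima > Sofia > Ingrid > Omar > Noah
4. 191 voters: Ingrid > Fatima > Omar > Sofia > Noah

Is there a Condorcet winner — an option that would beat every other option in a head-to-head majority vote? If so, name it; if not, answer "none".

none

Checking pairwise contests:
Omar beats Sofia 732–26.
Fatima beats Omar 485–273.
Ingrid beats Fatima 464–294.
Sofia beats Noah 758–0.
Omar beats Ingrid 541–217.
Every option loses at least one head-to-head, so there is no Condorcet winner.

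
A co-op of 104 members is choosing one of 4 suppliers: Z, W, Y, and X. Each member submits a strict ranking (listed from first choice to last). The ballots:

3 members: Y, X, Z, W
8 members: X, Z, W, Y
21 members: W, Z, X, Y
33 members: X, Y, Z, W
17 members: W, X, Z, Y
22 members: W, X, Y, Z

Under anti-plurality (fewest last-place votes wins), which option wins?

Last-place votes: Z 22, W 36, Y 46, X 0.
X is ranked last by the fewest voters, so X wins.

X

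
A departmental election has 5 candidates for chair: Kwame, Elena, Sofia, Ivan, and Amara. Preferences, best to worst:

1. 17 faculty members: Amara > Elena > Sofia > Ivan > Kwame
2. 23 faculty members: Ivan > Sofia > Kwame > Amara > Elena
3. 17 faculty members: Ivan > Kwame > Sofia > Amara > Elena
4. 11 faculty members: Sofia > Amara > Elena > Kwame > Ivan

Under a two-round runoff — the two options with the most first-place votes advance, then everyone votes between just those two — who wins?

Ivan

Round 1 first-place votes: Kwame 0, Elena 0, Sofia 11, Ivan 40, Amara 17.
Ivan and Amara advance.
Runoff: Ivan is preferred to Amara by 40 voters; Amara by 28.
Ivan wins the runoff.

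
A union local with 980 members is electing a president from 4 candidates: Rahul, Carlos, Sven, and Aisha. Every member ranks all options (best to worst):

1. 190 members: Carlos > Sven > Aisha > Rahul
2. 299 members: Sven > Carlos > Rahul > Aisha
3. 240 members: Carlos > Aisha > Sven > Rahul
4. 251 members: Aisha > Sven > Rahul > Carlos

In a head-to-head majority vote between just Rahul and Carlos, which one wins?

Carlos

Voters preferring Rahul to Carlos: 251; preferring Carlos to Rahul: 729.
Carlos wins the head-to-head.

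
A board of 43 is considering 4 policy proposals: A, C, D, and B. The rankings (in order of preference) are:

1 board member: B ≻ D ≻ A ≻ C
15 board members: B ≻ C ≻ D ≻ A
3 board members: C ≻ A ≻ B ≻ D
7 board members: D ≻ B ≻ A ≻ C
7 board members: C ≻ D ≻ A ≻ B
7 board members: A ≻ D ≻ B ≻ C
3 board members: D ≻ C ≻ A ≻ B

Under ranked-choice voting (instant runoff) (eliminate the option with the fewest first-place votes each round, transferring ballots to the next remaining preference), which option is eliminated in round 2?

Round 1: A 7, C 10, D 10, B 16. Eliminate A.
Round 2: C 10, D 17, B 16. Eliminate C.

C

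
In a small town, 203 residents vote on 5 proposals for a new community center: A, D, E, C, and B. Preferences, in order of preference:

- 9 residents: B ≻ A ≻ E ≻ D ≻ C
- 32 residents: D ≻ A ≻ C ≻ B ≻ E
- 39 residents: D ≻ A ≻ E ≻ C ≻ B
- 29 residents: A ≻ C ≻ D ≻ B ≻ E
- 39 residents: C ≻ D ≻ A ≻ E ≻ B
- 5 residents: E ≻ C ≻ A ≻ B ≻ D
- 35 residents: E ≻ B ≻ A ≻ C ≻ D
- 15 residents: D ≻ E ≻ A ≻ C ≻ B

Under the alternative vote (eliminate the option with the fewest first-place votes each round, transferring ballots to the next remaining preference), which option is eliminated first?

B

Round 1: A 29, D 86, E 40, C 39, B 9. Eliminate B.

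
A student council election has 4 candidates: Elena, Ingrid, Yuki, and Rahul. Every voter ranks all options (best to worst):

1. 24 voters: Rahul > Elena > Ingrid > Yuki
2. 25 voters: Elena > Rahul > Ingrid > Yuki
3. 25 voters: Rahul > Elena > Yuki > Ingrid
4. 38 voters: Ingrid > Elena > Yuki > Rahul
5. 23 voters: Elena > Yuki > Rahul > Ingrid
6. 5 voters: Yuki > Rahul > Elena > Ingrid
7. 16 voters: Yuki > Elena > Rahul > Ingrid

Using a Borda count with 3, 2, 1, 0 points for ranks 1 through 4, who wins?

Elena: 24·2 + 25·3 + 25·2 + 38·2 + 23·3 + 5·1 + 16·2 = 355
Ingrid: 24·1 + 25·1 + 25·0 + 38·3 + 23·0 + 5·0 + 16·0 = 163
Yuki: 24·0 + 25·0 + 25·1 + 38·1 + 23·2 + 5·3 + 16·3 = 172
Rahul: 24·3 + 25·2 + 25·3 + 38·0 + 23·1 + 5·2 + 16·1 = 246
Elena has the highest Borda score (355).

Elena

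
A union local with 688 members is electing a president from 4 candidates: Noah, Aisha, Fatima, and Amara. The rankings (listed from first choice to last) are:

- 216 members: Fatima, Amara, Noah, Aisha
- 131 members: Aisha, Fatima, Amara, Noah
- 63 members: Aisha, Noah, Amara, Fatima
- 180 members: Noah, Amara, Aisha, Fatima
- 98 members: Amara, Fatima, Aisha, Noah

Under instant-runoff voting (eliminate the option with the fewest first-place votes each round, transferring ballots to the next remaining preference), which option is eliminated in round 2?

Round 1: Noah 180, Aisha 194, Fatima 216, Amara 98. Eliminate Amara.
Round 2: Noah 180, Aisha 194, Fatima 314. Eliminate Noah.

Noah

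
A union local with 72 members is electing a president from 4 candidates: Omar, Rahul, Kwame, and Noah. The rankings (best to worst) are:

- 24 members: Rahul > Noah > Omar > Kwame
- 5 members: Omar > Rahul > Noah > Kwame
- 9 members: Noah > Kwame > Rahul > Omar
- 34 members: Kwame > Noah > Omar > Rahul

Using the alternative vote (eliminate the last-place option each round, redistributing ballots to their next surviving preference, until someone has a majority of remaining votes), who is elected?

Round 1: Omar 5, Rahul 24, Kwame 34, Noah 9. Eliminate Omar.
Round 2: Rahul 29, Kwame 34, Noah 9. Eliminate Noah.
Round 3: Rahul 29, Kwame 43. Kwame has a majority.

Kwame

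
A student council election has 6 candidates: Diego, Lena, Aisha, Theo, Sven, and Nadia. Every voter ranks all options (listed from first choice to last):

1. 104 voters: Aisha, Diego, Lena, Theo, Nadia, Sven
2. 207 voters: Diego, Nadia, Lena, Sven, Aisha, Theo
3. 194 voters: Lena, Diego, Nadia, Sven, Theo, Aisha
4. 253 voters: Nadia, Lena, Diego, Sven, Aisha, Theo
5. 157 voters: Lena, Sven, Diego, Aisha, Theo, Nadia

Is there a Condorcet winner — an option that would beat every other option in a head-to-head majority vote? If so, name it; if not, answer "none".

Checking pairwise contests:
Lena beats Diego 604–311.
Nadia beats Lena 460–455.
Diego beats Aisha 811–104.
Diego beats Theo 915–0.
Diego beats Sven 758–157.
Diego beats Nadia 662–253.
Every option loses at least one head-to-head, so there is no Condorcet winner.

none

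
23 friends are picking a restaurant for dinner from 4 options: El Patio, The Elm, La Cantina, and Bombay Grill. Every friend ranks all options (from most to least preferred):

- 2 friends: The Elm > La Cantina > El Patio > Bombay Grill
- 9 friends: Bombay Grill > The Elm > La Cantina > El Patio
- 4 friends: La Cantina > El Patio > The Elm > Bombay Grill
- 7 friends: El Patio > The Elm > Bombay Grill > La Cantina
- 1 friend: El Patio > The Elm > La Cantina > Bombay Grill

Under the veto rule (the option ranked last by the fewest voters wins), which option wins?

The Elm

Last-place votes: El Patio 9, The Elm 0, La Cantina 7, Bombay Grill 7.
The Elm is ranked last by the fewest voters, so The Elm wins.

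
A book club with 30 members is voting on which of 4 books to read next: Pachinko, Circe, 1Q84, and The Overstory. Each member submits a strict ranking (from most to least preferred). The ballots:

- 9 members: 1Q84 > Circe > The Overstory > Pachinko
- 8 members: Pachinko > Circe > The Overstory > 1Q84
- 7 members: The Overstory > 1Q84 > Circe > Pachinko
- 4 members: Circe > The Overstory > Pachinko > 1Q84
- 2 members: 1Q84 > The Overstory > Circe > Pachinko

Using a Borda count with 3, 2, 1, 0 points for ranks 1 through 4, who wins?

Circe

Pachinko: 9·0 + 8·3 + 7·0 + 4·1 + 2·0 = 28
Circe: 9·2 + 8·2 + 7·1 + 4·3 + 2·1 = 55
1Q84: 9·3 + 8·0 + 7·2 + 4·0 + 2·3 = 47
The Overstory: 9·1 + 8·1 + 7·3 + 4·2 + 2·2 = 50
Circe has the highest Borda score (55).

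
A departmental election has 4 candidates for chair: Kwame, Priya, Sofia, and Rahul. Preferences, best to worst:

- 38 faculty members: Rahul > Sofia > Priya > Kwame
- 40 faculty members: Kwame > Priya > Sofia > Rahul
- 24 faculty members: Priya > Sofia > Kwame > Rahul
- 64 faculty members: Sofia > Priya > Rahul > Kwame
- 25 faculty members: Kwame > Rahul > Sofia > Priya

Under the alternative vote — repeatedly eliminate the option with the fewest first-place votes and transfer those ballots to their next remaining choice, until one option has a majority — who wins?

Sofia

Round 1: Kwame 65, Priya 24, Sofia 64, Rahul 38. Eliminate Priya.
Round 2: Kwame 65, Sofia 88, Rahul 38. Eliminate Rahul.
Round 3: Kwame 65, Sofia 126. Sofia has a majority.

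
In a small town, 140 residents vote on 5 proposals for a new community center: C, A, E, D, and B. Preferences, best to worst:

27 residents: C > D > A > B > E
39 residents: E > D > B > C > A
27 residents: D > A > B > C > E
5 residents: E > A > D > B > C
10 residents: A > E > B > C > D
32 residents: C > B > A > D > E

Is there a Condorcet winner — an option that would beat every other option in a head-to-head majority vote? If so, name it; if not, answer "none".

D vs C: 71–69 for D.
D vs A: 93–47 for D.
D vs E: 86–54 for D.
D vs B: 98–42 for D.
D beats every other option head-to-head.

D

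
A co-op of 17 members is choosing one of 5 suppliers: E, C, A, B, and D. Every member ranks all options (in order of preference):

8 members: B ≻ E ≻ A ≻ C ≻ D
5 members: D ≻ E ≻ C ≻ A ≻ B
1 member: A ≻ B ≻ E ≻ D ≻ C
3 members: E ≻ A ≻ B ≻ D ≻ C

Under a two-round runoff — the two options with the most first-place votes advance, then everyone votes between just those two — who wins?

Round 1 first-place votes: E 3, C 0, A 1, B 8, D 5.
B and D advance.
Runoff: B is preferred to D by 12 voters; D by 5.
B wins the runoff.

B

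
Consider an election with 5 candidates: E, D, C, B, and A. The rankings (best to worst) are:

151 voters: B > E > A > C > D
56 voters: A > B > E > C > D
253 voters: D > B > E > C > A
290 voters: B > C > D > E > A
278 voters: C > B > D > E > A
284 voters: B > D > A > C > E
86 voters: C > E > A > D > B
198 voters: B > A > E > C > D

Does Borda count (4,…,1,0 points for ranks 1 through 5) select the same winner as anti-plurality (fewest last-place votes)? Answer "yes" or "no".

no

Borda — scores: E 2293, D 3086, C 3268, B 5453, A 1860. Winner: B.
Anti-plurality — last-place votes: E 284, D 405, C 0, B 86, A 821. Winner: C.
The two methods disagree.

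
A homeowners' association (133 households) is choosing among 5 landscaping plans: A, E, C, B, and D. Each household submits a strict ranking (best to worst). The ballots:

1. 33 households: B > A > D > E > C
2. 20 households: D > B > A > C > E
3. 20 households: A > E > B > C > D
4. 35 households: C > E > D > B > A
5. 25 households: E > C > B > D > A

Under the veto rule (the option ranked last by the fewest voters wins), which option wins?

Last-place votes: A 60, E 20, C 33, B 0, D 20.
B is ranked last by the fewest voters, so B wins.

B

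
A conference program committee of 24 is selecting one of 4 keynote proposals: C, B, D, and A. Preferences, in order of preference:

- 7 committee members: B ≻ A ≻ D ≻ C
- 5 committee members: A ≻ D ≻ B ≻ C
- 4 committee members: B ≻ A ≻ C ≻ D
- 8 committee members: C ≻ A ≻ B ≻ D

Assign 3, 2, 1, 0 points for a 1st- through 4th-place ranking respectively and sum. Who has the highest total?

A

C: 7·0 + 5·0 + 4·1 + 8·3 = 28
B: 7·3 + 5·1 + 4·3 + 8·1 = 46
D: 7·1 + 5·2 + 4·0 + 8·0 = 17
A: 7·2 + 5·3 + 4·2 + 8·2 = 53
A has the highest Borda score (53).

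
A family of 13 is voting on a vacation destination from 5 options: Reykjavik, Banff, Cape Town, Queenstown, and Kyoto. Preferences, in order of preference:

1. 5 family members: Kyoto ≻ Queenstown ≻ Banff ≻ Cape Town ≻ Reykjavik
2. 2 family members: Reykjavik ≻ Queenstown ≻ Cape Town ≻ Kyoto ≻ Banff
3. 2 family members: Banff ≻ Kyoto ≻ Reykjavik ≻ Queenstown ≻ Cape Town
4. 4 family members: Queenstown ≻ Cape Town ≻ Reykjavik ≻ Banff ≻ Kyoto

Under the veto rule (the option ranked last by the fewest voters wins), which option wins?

Queenstown

Last-place votes: Reykjavik 5, Banff 2, Cape Town 2, Queenstown 0, Kyoto 4.
Queenstown is ranked last by the fewest voters, so Queenstown wins.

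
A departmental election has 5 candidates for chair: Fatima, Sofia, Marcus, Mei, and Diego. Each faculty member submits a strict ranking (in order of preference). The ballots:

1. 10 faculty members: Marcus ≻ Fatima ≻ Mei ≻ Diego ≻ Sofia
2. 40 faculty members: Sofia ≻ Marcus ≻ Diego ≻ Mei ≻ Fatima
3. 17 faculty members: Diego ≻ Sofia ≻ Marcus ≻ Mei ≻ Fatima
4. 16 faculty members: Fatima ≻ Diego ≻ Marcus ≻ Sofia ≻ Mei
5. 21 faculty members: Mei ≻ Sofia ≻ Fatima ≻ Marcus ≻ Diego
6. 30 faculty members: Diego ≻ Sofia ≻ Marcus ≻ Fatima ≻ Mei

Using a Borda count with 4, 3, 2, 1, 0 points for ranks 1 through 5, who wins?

Sofia

Fatima: 10·3 + 40·0 + 17·0 + 16·4 + 21·2 + 30·1 = 166
Sofia: 10·0 + 40·4 + 17·3 + 16·1 + 21·3 + 30·3 = 380
Marcus: 10·4 + 40·3 + 17·2 + 16·2 + 21·1 + 30·2 = 307
Mei: 10·2 + 40·1 + 17·1 + 16·0 + 21·4 + 30·0 = 161
Diego: 10·1 + 40·2 + 17·4 + 16·3 + 21·0 + 30·4 = 326
Sofia has the highest Borda score (380).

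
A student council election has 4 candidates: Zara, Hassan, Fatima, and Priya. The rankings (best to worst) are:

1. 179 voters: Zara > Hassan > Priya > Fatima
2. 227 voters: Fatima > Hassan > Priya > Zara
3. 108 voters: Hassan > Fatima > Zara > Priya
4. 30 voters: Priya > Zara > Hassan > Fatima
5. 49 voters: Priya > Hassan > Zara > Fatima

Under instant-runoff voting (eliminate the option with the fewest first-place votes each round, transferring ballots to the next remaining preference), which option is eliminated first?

Round 1: Zara 179, Hassan 108, Fatima 227, Priya 79. Eliminate Priya.

Priya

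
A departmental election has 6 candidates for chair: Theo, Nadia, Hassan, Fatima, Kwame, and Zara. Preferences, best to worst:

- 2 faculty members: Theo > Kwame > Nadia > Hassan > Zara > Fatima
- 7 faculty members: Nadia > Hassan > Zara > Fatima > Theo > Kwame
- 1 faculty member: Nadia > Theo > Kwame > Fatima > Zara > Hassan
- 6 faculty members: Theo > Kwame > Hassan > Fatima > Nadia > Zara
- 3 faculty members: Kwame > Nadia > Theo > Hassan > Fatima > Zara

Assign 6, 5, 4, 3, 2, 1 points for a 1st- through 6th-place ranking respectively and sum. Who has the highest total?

Nadia

Theo: 2·6 + 7·2 + 1·5 + 6·6 + 3·4 = 79
Nadia: 2·4 + 7·6 + 1·6 + 6·2 + 3·5 = 83
Hassan: 2·3 + 7·5 + 1·1 + 6·4 + 3·3 = 75
Fatima: 2·1 + 7·3 + 1·3 + 6·3 + 3·2 = 50
Kwame: 2·5 + 7·1 + 1·4 + 6·5 + 3·6 = 69
Zara: 2·2 + 7·4 + 1·2 + 6·1 + 3·1 = 43
Nadia has the highest Borda score (83).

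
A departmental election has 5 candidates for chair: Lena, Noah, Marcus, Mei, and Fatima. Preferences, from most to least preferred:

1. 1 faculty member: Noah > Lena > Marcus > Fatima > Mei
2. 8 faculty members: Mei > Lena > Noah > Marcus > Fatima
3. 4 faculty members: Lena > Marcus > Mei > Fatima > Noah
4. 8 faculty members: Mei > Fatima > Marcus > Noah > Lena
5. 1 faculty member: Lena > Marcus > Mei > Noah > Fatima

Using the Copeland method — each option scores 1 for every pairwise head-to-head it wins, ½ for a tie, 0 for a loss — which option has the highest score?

Lena: beats Noah, Marcus, and Fatima; loses to Mei → score 3.
Noah: loses to Lena, Marcus, Mei, and Fatima → score 0.
Marcus: beats Noah and Fatima; loses to Lena and Mei → score 2.
Mei: beats Lena, Noah, Marcus, and Fatima → score 4.
Fatima: beats Noah; loses to Lena, Marcus, and Mei → score 1.
Mei has the best pairwise record.

Mei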